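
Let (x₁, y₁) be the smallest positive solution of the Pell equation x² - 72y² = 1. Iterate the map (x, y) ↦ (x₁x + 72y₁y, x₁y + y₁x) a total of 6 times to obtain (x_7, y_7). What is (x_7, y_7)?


Step 1: Find the fundamental solution (x₁, y₁) of x² - 72y² = 1.
  Expand √72 as a continued fraction. a₀ = ⌊√72⌋ = 8; iterate m_{k+1} = d_k·a_k − m_k, d_{k+1} = (72 − m_{k+1}²)/d_k, a_{k+1} = ⌊(a₀ + m_{k+1})/d_{k+1}⌋ (starting m₀ = 0, d₀ = 1), with convergents p_k = a_k·p_{k-1} + p_{k-2}, q_k = a_k·q_{k-1} + q_{k-2} (p₋₁ = 1, q₋₁ = 0):
  k = 0: a₀ = 8; p₀/q₀ = 8/1; p₀² − 72·q₀² = 64 − 72 = -8.
  k = 1: m = 8, d = 8, a = ⌊(8 + 8)/8⌋ = 2; p/q = (2·8 + 1)/(2·1 + 0) = 17/2; p² − 72·q² = 289 − 288 = 1.
  The first convergent with p² − 72·q² = 1 gives the fundamental solution (x₁, y₁) = (17, 2).
Step 2: Apply the recurrence (x_{n+1}, y_{n+1}) = (x₁x_n + 72y₁y_n, x₁y_n + y₁x_n) repeatedly.
  From (x_1, y_1) = (17, 2): x_2 = 17·17 + 72·2·2 = 577; y_2 = 17·2 + 2·17 = 68.
  From (x_2, y_2) = (577, 68): x_3 = 17·577 + 72·2·68 = 19601; y_3 = 17·68 + 2·577 = 2310.
  From (x_3, y_3) = (19601, 2310): x_4 = 17·19601 + 72·2·2310 = 665857; y_4 = 17·2310 + 2·19601 = 78472.
  From (x_4, y_4) = (665857, 78472): x_5 = 17·665857 + 72·2·78472 = 22619537; y_5 = 17·78472 + 2·665857 = 2665738.
  From (x_5, y_5) = (22619537, 2665738): x_6 = 17·22619537 + 72·2·2665738 = 768398401; y_6 = 17·2665738 + 2·22619537 = 90556620.
  From (x_6, y_6) = (768398401, 90556620): x_7 = 17·768398401 + 72·2·90556620 = 26102926097; y_7 = 17·90556620 + 2·768398401 = 3076259342.
Step 3: Verify x_7² - 72·y_7² = 681362750825443653409 - 681362750825443653408 = 1 (should be 1). ✓

(x_1, y_1) = (17, 2); (x_7, y_7) = (26102926097, 3076259342).


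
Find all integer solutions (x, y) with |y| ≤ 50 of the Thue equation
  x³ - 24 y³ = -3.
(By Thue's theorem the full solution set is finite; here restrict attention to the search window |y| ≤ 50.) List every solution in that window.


The equation is x³ - 24y³ = -3. For fixed y, x³ = 24·y³ − 3, so a solution requires the RHS to be a perfect cube.
Strategy: iterate y from -50 to 50, compute RHS = 24·y³ − 3, and check whether it is a (positive or negative) perfect cube.
Check small values of y:
  y = 0: RHS = -3 is not a perfect cube.
  y = 1: RHS = 21 is not a perfect cube.
  y = -1: RHS = -27 = (-3)³ ⇒ x = -3 works.
  y = 2: RHS = 189 is not a perfect cube.
  y = -2: RHS = -195 is not a perfect cube.
  y = 3: RHS = 645 is not a perfect cube.
  y = -3: RHS = -651 is not a perfect cube.
Continuing the search up to |y| = 50 finds no further solutions beyond those listed.
Collected solutions: (-3, -1).

Solutions (with |y| ≤ 50): (-3, -1).


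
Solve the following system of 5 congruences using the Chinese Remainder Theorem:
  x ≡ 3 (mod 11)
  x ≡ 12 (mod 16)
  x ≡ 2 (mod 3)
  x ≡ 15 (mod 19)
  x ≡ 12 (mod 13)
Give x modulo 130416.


Product of moduli M = 11 · 16 · 3 · 19 · 13 = 130416.
Merge one congruence at a time:
  Start: x ≡ 3 (mod 11).
  Combine with x ≡ 12 (mod 16); new modulus lcm = 176.
    Write x = 3 + 11·t and substitute into x ≡ 12 (mod 16): 11·t ≡ 12 − 3 = 9 (mod 16).
    The inverse of 11 mod 16 is 3 (since 11·3 = 33 = 2·16 + 1), so t ≡ 3·9 = 27 ≡ 11 (mod 16).
    Then x = 3 + 11·11 = 124, valid modulo lcm(11, 16) = 176: x ≡ 124 (mod 176).
  Combine with x ≡ 2 (mod 3); new modulus lcm = 528.
    Write x = 124 + 176·t and substitute into x ≡ 2 (mod 3): 176·t ≡ 2 − 124 = -122 (mod 3).
    Reduce coefficients mod 3: 2·t ≡ 1 (mod 3).
    The inverse of 2 mod 3 is 2 (since 2·2 = 4 = 1·3 + 1), so t ≡ 2·1 = 2 ≡ 2 (mod 3).
    Then x = 124 + 176·2 = 476, valid modulo lcm(176, 3) = 528: x ≡ 476 (mod 528).
  Combine with x ≡ 15 (mod 19); new modulus lcm = 10032.
    Write x = 476 + 528·t and substitute into x ≡ 15 (mod 19): 528·t ≡ 15 − 476 = -461 (mod 19).
    Reduce coefficients mod 19: 15·t ≡ 14 (mod 19).
    The inverse of 15 mod 19 is 14 (since 15·14 = 210 = 11·19 + 1), so t ≡ 14·14 = 196 ≡ 6 (mod 19).
    Then x = 476 + 528·6 = 3644, valid modulo lcm(528, 19) = 10032: x ≡ 3644 (mod 10032).
  Combine with x ≡ 12 (mod 13); new modulus lcm = 130416.
    Write x = 3644 + 10032·t and substitute into x ≡ 12 (mod 13): 10032·t ≡ 12 − 3644 = -3632 (mod 13).
    Reduce coefficients mod 13: 9·t ≡ 8 (mod 13).
    The inverse of 9 mod 13 is 3 (since 9·3 = 27 = 2·13 + 1), so t ≡ 3·8 = 24 ≡ 11 (mod 13).
    Then x = 3644 + 10032·11 = 113996, valid modulo lcm(10032, 13) = 130416: x ≡ 113996 (mod 130416).
Verify against each original: 113996 mod 11 = 3, 113996 mod 16 = 12, 113996 mod 3 = 2, 113996 mod 19 = 15, 113996 mod 13 = 12.

x ≡ 113996 (mod 130416).


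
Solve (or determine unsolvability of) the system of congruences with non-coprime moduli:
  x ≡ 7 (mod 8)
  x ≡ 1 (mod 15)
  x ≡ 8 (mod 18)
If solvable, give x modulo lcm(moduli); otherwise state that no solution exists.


Moduli 8, 15, 18 are not pairwise coprime, so CRT works modulo lcm(m_i) when all pairwise compatibility conditions hold.
Pairwise compatibility: gcd(m_i, m_j) must divide a_i - a_j for every pair.
Merge one congruence at a time:
  Start: x ≡ 7 (mod 8).
  Combine with x ≡ 1 (mod 15): gcd(8, 15) = 1; 1 - 7 = -6, which IS divisible by 1, so compatible.
    Write x = 7 + 8·t and substitute into x ≡ 1 (mod 15): 8·t ≡ 1 − 7 = -6 (mod 15).
    Reduce coefficients mod 15: 8·t ≡ 9 (mod 15).
    The inverse of 8 mod 15 is 2 (since 8·2 = 16 = 1·15 + 1), so t ≡ 2·9 = 18 ≡ 3 (mod 15).
    Then x = 7 + 8·3 = 31, valid modulo lcm(8, 15) = 120: x ≡ 31 (mod 120).
  Combine with x ≡ 8 (mod 18): gcd(120, 18) = 6, and 8 - 31 = -23 is NOT divisible by 6.
    ⇒ system is inconsistent (no integer solution).

No solution (the system is inconsistent).


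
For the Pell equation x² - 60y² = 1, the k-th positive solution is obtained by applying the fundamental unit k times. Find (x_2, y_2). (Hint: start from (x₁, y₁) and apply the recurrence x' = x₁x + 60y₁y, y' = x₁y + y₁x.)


Step 1: Find the fundamental solution (x₁, y₁) of x² - 60y² = 1.
  Expand √60 as a continued fraction. a₀ = ⌊√60⌋ = 7; iterate m_{k+1} = d_k·a_k − m_k, d_{k+1} = (60 − m_{k+1}²)/d_k, a_{k+1} = ⌊(a₀ + m_{k+1})/d_{k+1}⌋ (starting m₀ = 0, d₀ = 1), with convergents p_k = a_k·p_{k-1} + p_{k-2}, q_k = a_k·q_{k-1} + q_{k-2} (p₋₁ = 1, q₋₁ = 0):
  k = 0: a₀ = 7; p₀/q₀ = 7/1; p₀² − 60·q₀² = 49 − 60 = -11.
  k = 1: m = 7, d = 11, a = ⌊(7 + 7)/11⌋ = 1; p/q = (1·7 + 1)/(1·1 + 0) = 8/1; p² − 60·q² = 64 − 60 = 4.
  k = 2: m = 4, d = 4, a = ⌊(7 + 4)/4⌋ = 2; p/q = (2·8 + 7)/(2·1 + 1) = 23/3; p² − 60·q² = 529 − 540 = -11.
  k = 3: m = 4, d = 11, a = ⌊(7 + 4)/11⌋ = 1; p/q = (1·23 + 8)/(1·3 + 1) = 31/4; p² − 60·q² = 961 − 960 = 1.
  The first convergent with p² − 60·q² = 1 gives the fundamental solution (x₁, y₁) = (31, 4).
Step 2: Apply the recurrence (x_{n+1}, y_{n+1}) = (x₁x_n + 60y₁y_n, x₁y_n + y₁x_n) repeatedly.
  From (x_1, y_1) = (31, 4): x_2 = 31·31 + 60·4·4 = 1921; y_2 = 31·4 + 4·31 = 248.
Step 3: Verify x_2² - 60·y_2² = 3690241 - 3690240 = 1 (should be 1). ✓

(x_1, y_1) = (31, 4); (x_2, y_2) = (1921, 248).


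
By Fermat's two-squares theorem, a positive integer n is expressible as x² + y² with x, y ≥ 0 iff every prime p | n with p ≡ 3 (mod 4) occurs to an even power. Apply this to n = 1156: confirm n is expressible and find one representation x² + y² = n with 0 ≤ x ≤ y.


Step 1: Factor n = 1156 = 2^2 · 17^2.
Step 2: Check the mod-4 condition on each prime factor: 2 = 2 (special); 17 ≡ 1 (mod 4), exponent 2.
All primes ≡ 3 (mod 4) appear to even exponent (or don't appear), so by the two-squares theorem n IS expressible as a sum of two squares.
Step 3: Build a representation. Group n = k² · m with k = 2 and m = 17 · 17 = 289 (a product of primes ≡ 1 (mod 4)); a representation of m scales to one of n via (k·x)² + (k·y)² = k²(x² + y²). Each prime p ≡ 1 (mod 4) is itself a sum of two squares; find a² by testing p − a² for a perfect square:
  17: 17 − 1² = 16 = 4² ⇒ 17 = 1² + 4².
  Combine using the Brahmagupta–Fibonacci identity (a² + b²)(c² + d²) = (ac − bd)² + (ad + bc)² = (ac + bd)² + (ad − bc)²:
  17 · 17 = 289: from (1² + 4²)(1² + 4²), take (1·1 − 4·4, 1·4 + 4·1) = (1 − 16, 4 + 4) = (-15, 8); dropping signs (only squares matter) gives (15, 8); check 15² + 8² = 225 + 64 = 289 ✓.
  Scale by k = 2: (2·15, 2·8) = (30, 16).
Step 4: Order so x ≤ y and verify: 16² + 30² = 256 + 900 = 1156 = n. ✓

n = 1156 = 16² + 30² (one valid representation with x ≤ y).


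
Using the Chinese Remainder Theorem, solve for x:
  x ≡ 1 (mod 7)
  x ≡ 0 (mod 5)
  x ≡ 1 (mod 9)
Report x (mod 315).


Moduli 7, 5, 9 are pairwise coprime; by CRT there is a unique solution modulo M = 7 · 5 · 9 = 315.
Solve pairwise, accumulating the modulus:
  Start with x ≡ 1 (mod 7).
  Combine with x ≡ 0 (mod 5): since gcd(7, 5) = 1, we get a unique residue mod 35.
    Write x = 1 + 7·t and substitute into x ≡ 0 (mod 5): 7·t ≡ 0 − 1 = -1 (mod 5).
    Reduce coefficients mod 5: 2·t ≡ 4 (mod 5).
    The inverse of 2 mod 5 is 3 (since 2·3 = 6 = 1·5 + 1), so t ≡ 3·4 = 12 ≡ 2 (mod 5).
    Then x = 1 + 7·2 = 15, valid modulo lcm(7, 5) = 35: x ≡ 15 (mod 35).
  Combine with x ≡ 1 (mod 9): since gcd(35, 9) = 1, we get a unique residue mod 315.
    Write x = 15 + 35·t and substitute into x ≡ 1 (mod 9): 35·t ≡ 1 − 15 = -14 (mod 9).
    Reduce coefficients mod 9: 8·t ≡ 4 (mod 9).
    The inverse of 8 mod 9 is 8 (since 8·8 = 64 = 7·9 + 1), so t ≡ 8·4 = 32 ≡ 5 (mod 9).
    Then x = 15 + 35·5 = 190, valid modulo lcm(35, 9) = 315: x ≡ 190 (mod 315).
Verify: 190 mod 7 = 1 ✓, 190 mod 5 = 0 ✓, 190 mod 9 = 1 ✓.

x ≡ 190 (mod 315).


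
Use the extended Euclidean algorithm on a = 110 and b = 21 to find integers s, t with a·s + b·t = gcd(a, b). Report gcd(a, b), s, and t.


Euclidean algorithm on (110, 21) — divide until remainder is 0:
  110 = 5 · 21 + 5
  21 = 4 · 5 + 1
  5 = 5 · 1 + 0
gcd(110, 21) = 1.
Track Bezout coefficients alongside the remainders: start with r₀ = 110 = a·1 + b·0 (s = 1, t = 0) and r₁ = 21 = a·0 + b·1 (s = 0, t = 1); each new remainder r_{k+1} = r_{k-1} − q_k·r_k inherits s_{k+1} = s_{k-1} − q_k·s_k, t_{k+1} = t_{k-1} − q_k·t_k, so r_k = a·s_k + b·t_k at every step:
  q = 5: r = 5, s = 1 − 5·0 = 1, t = 0 − 5·1 = -5  (check: 110·1 + 21·(-5) = 5)
  q = 4: r = 1, s = 0 − 4·1 = -4, t = 1 − 4·(-5) = 21  (check: 110·(-4) + 21·21 = 1)
The row with r = 1 (the gcd) gives the Bezout coefficients s = -4, t = 21.
Result: 110 · (-4) + 21 · (21) = 1.

gcd(110, 21) = 1; s = -4, t = 21 (check: 110·(-4) + 21·21 = 1).


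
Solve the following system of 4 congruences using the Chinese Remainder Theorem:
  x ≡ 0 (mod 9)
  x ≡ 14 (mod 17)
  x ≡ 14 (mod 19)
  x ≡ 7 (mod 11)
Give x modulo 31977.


Product of moduli M = 9 · 17 · 19 · 11 = 31977.
Merge one congruence at a time:
  Start: x ≡ 0 (mod 9).
  Combine with x ≡ 14 (mod 17); new modulus lcm = 153.
    Write x = 0 + 9·t and substitute into x ≡ 14 (mod 17): 9·t ≡ 14 − 0 = 14 (mod 17).
    The inverse of 9 mod 17 is 2 (since 9·2 = 18 = 1·17 + 1), so t ≡ 2·14 = 28 ≡ 11 (mod 17).
    Then x = 0 + 9·11 = 99, valid modulo lcm(9, 17) = 153: x ≡ 99 (mod 153).
  Combine with x ≡ 14 (mod 19); new modulus lcm = 2907.
    Write x = 99 + 153·t and substitute into x ≡ 14 (mod 19): 153·t ≡ 14 − 99 = -85 (mod 19).
    Reduce coefficients mod 19: 1·t ≡ 10 (mod 19).
    So t ≡ 10 (mod 19).
    Then x = 99 + 153·10 = 1629, valid modulo lcm(153, 19) = 2907: x ≡ 1629 (mod 2907).
  Combine with x ≡ 7 (mod 11); new modulus lcm = 31977.
    Write x = 1629 + 2907·t and substitute into x ≡ 7 (mod 11): 2907·t ≡ 7 − 1629 = -1622 (mod 11).
    Reduce coefficients mod 11: 3·t ≡ 6 (mod 11).
    The inverse of 3 mod 11 is 4 (since 3·4 = 12 = 1·11 + 1), so t ≡ 4·6 = 24 ≡ 2 (mod 11).
    Then x = 1629 + 2907·2 = 7443, valid modulo lcm(2907, 11) = 31977: x ≡ 7443 (mod 31977).
Verify against each original: 7443 mod 9 = 0, 7443 mod 17 = 14, 7443 mod 19 = 14, 7443 mod 11 = 7.

x ≡ 7443 (mod 31977).


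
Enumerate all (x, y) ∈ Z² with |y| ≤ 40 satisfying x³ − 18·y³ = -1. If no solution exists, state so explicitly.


The equation is x³ - 18y³ = -1. For fixed y, x³ = 18·y³ − 1, so a solution requires the RHS to be a perfect cube.
Strategy: iterate y from -40 to 40, compute RHS = 18·y³ − 1, and check whether it is a (positive or negative) perfect cube.
Check small values of y:
  y = 0: RHS = -1 = (-1)³ ⇒ x = -1 works.
  y = 1: RHS = 17 is not a perfect cube.
  y = -1: RHS = -19 is not a perfect cube.
  y = 2: RHS = 143 is not a perfect cube.
  y = -2: RHS = -145 is not a perfect cube.
  y = 3: RHS = 485 is not a perfect cube.
  y = -3: RHS = -487 is not a perfect cube.
Continuing the search up to |y| = 40 finds no further solutions beyond those listed.
Collected solutions: (-1, 0).

Solutions (with |y| ≤ 40): (-1, 0).


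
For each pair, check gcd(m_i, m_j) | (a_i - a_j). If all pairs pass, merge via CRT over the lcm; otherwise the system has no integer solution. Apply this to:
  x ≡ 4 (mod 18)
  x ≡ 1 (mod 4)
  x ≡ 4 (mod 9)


Moduli 18, 4, 9 are not pairwise coprime, so CRT works modulo lcm(m_i) when all pairwise compatibility conditions hold.
Pairwise compatibility: gcd(m_i, m_j) must divide a_i - a_j for every pair.
Merge one congruence at a time:
  Start: x ≡ 4 (mod 18).
  Combine with x ≡ 1 (mod 4): gcd(18, 4) = 2, and 1 - 4 = -3 is NOT divisible by 2.
    ⇒ system is inconsistent (no integer solution).

No solution (the system is inconsistent).


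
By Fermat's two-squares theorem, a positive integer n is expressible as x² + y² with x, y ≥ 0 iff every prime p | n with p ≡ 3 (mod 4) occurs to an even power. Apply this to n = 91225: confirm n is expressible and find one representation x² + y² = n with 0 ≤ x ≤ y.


Step 1: Factor n = 91225 = 5^2 · 41 · 89.
Step 2: Check the mod-4 condition on each prime factor: 5 ≡ 1 (mod 4), exponent 2; 41 ≡ 1 (mod 4), exponent 1; 89 ≡ 1 (mod 4), exponent 1.
All primes ≡ 3 (mod 4) appear to even exponent (or don't appear), so by the two-squares theorem n IS expressible as a sum of two squares.
Step 3: Build a representation. Group n = k² · m with k = 5 and m = 41 · 89 = 3649 (a product of primes ≡ 1 (mod 4)); a representation of m scales to one of n via (k·x)² + (k·y)² = k²(x² + y²). Each prime p ≡ 1 (mod 4) is itself a sum of two squares; find a² by testing p − a² for a perfect square:
  41: 41 − 1² = 40, 41 − 2² = 37, 41 − 3² = 32, 41 − 4² = 25 = 5² ⇒ 41 = 4² + 5².
  89: 89 − 1² = 88, 89 − 2² = 85, 89 − 3² = 80, 89 − 4² = 73, 89 − 5² = 64 = 8² ⇒ 89 = 5² + 8².
  Combine using the Brahmagupta–Fibonacci identity (a² + b²)(c² + d²) = (ac − bd)² + (ad + bc)² = (ac + bd)² + (ad − bc)²:
  41 · 89 = 3649: from (4² + 5²)(5² + 8²), take (4·5 − 5·8, 4·8 + 5·5) = (20 − 40, 32 + 25) = (-20, 57); dropping signs (only squares matter) gives (20, 57); check 20² + 57² = 400 + 3249 = 3649 ✓.
  Scale by k = 5: (5·20, 5·57) = (100, 285).
Step 4: Order so x ≤ y and verify: 100² + 285² = 10000 + 81225 = 91225 = n. ✓

n = 91225 = 100² + 285² (one valid representation with x ≤ y).


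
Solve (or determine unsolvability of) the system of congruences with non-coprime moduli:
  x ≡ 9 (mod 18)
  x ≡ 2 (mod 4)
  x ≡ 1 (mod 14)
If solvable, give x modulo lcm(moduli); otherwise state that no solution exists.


Moduli 18, 4, 14 are not pairwise coprime, so CRT works modulo lcm(m_i) when all pairwise compatibility conditions hold.
Pairwise compatibility: gcd(m_i, m_j) must divide a_i - a_j for every pair.
Merge one congruence at a time:
  Start: x ≡ 9 (mod 18).
  Combine with x ≡ 2 (mod 4): gcd(18, 4) = 2, and 2 - 9 = -7 is NOT divisible by 2.
    ⇒ system is inconsistent (no integer solution).

No solution (the system is inconsistent).


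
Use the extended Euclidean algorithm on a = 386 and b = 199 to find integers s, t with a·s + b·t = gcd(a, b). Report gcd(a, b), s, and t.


Euclidean algorithm on (386, 199) — divide until remainder is 0:
  386 = 1 · 199 + 187
  199 = 1 · 187 + 12
  187 = 15 · 12 + 7
  12 = 1 · 7 + 5
  7 = 1 · 5 + 2
  5 = 2 · 2 + 1
  2 = 2 · 1 + 0
gcd(386, 199) = 1.
Track Bezout coefficients alongside the remainders: start with r₀ = 386 = a·1 + b·0 (s = 1, t = 0) and r₁ = 199 = a·0 + b·1 (s = 0, t = 1); each new remainder r_{k+1} = r_{k-1} − q_k·r_k inherits s_{k+1} = s_{k-1} − q_k·s_k, t_{k+1} = t_{k-1} − q_k·t_k, so r_k = a·s_k + b·t_k at every step:
  q = 1: r = 187, s = 1 − 1·0 = 1, t = 0 − 1·1 = -1  (check: 386·1 + 199·(-1) = 187)
  q = 1: r = 12, s = 0 − 1·1 = -1, t = 1 − 1·(-1) = 2  (check: 386·(-1) + 199·2 = 12)
  q = 15: r = 7, s = 1 − 15·(-1) = 16, t = -1 − 15·2 = -31  (check: 386·16 + 199·(-31) = 7)
  q = 1: r = 5, s = -1 − 1·16 = -17, t = 2 − 1·(-31) = 33  (check: 386·(-17) + 199·33 = 5)
  q = 1: r = 2, s = 16 − 1·(-17) = 33, t = -31 − 1·33 = -64  (check: 386·33 + 199·(-64) = 2)
  q = 2: r = 1, s = -17 − 2·33 = -83, t = 33 − 2·(-64) = 161  (check: 386·(-83) + 199·161 = 1)
The row with r = 1 (the gcd) gives the Bezout coefficients s = -83, t = 161.
Result: 386 · (-83) + 199 · (161) = 1.

gcd(386, 199) = 1; s = -83, t = 161 (check: 386·(-83) + 199·161 = 1).


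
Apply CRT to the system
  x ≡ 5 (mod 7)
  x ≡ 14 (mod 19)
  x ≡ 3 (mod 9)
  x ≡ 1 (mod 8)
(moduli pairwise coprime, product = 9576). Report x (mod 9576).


Product of moduli M = 7 · 19 · 9 · 8 = 9576.
Merge one congruence at a time:
  Start: x ≡ 5 (mod 7).
  Combine with x ≡ 14 (mod 19); new modulus lcm = 133.
    Write x = 5 + 7·t and substitute into x ≡ 14 (mod 19): 7·t ≡ 14 − 5 = 9 (mod 19).
    The inverse of 7 mod 19 is 11 (since 7·11 = 77 = 4·19 + 1), so t ≡ 11·9 = 99 ≡ 4 (mod 19).
    Then x = 5 + 7·4 = 33, valid modulo lcm(7, 19) = 133: x ≡ 33 (mod 133).
  Combine with x ≡ 3 (mod 9); new modulus lcm = 1197.
    Write x = 33 + 133·t and substitute into x ≡ 3 (mod 9): 133·t ≡ 3 − 33 = -30 (mod 9).
    Reduce coefficients mod 9: 7·t ≡ 6 (mod 9).
    The inverse of 7 mod 9 is 4 (since 7·4 = 28 = 3·9 + 1), so t ≡ 4·6 = 24 ≡ 6 (mod 9).
    Then x = 33 + 133·6 = 831, valid modulo lcm(133, 9) = 1197: x ≡ 831 (mod 1197).
  Combine with x ≡ 1 (mod 8); new modulus lcm = 9576.
    Write x = 831 + 1197·t and substitute into x ≡ 1 (mod 8): 1197·t ≡ 1 − 831 = -830 (mod 8).
    Reduce coefficients mod 8: 5·t ≡ 2 (mod 8).
    The inverse of 5 mod 8 is 5 (since 5·5 = 25 = 3·8 + 1), so t ≡ 5·2 = 10 ≡ 2 (mod 8).
    Then x = 831 + 1197·2 = 3225, valid modulo lcm(1197, 8) = 9576: x ≡ 3225 (mod 9576).
Verify against each original: 3225 mod 7 = 5, 3225 mod 19 = 14, 3225 mod 9 = 3, 3225 mod 8 = 1.

x ≡ 3225 (mod 9576).


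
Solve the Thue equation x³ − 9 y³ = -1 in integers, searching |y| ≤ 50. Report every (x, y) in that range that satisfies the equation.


The equation is x³ - 9y³ = -1. For fixed y, x³ = 9·y³ − 1, so a solution requires the RHS to be a perfect cube.
Strategy: iterate y from -50 to 50, compute RHS = 9·y³ − 1, and check whether it is a (positive or negative) perfect cube.
Check small values of y:
  y = 0: RHS = -1 = (-1)³ ⇒ x = -1 works.
  y = 1: RHS = 8 = (2)³ ⇒ x = 2 works.
  y = -1: RHS = -10 is not a perfect cube.
  y = 2: RHS = 71 is not a perfect cube.
  y = -2: RHS = -73 is not a perfect cube.
  y = 3: RHS = 242 is not a perfect cube.
  y = -3: RHS = -244 is not a perfect cube.
Continuing the search up to |y| = 50 finds no further solutions beyond those listed.
Collected solutions: (-1, 0), (2, 1).

Solutions (with |y| ≤ 50): (-1, 0), (2, 1).


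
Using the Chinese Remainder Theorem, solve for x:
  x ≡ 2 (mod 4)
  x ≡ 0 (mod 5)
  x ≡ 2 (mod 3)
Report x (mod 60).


Moduli 4, 5, 3 are pairwise coprime; by CRT there is a unique solution modulo M = 4 · 5 · 3 = 60.
Solve pairwise, accumulating the modulus:
  Start with x ≡ 2 (mod 4).
  Combine with x ≡ 0 (mod 5): since gcd(4, 5) = 1, we get a unique residue mod 20.
    Write x = 2 + 4·t and substitute into x ≡ 0 (mod 5): 4·t ≡ 0 − 2 = -2 (mod 5).
    Reduce coefficients mod 5: 4·t ≡ 3 (mod 5).
    The inverse of 4 mod 5 is 4 (since 4·4 = 16 = 3·5 + 1), so t ≡ 4·3 = 12 ≡ 2 (mod 5).
    Then x = 2 + 4·2 = 10, valid modulo lcm(4, 5) = 20: x ≡ 10 (mod 20).
  Combine with x ≡ 2 (mod 3): since gcd(20, 3) = 1, we get a unique residue mod 60.
    Write x = 10 + 20·t and substitute into x ≡ 2 (mod 3): 20·t ≡ 2 − 10 = -8 (mod 3).
    Reduce coefficients mod 3: 2·t ≡ 1 (mod 3).
    The inverse of 2 mod 3 is 2 (since 2·2 = 4 = 1·3 + 1), so t ≡ 2·1 = 2 ≡ 2 (mod 3).
    Then x = 10 + 20·2 = 50, valid modulo lcm(20, 3) = 60: x ≡ 50 (mod 60).
Verify: 50 mod 4 = 2 ✓, 50 mod 5 = 0 ✓, 50 mod 3 = 2 ✓.

x ≡ 50 (mod 60).


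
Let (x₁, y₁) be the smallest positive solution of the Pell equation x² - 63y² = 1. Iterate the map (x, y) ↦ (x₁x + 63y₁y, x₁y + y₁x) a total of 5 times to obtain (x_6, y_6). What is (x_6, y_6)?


Step 1: Find the fundamental solution (x₁, y₁) of x² - 63y² = 1.
  Expand √63 as a continued fraction. a₀ = ⌊√63⌋ = 7; iterate m_{k+1} = d_k·a_k − m_k, d_{k+1} = (63 − m_{k+1}²)/d_k, a_{k+1} = ⌊(a₀ + m_{k+1})/d_{k+1}⌋ (starting m₀ = 0, d₀ = 1), with convergents p_k = a_k·p_{k-1} + p_{k-2}, q_k = a_k·q_{k-1} + q_{k-2} (p₋₁ = 1, q₋₁ = 0):
  k = 0: a₀ = 7; p₀/q₀ = 7/1; p₀² − 63·q₀² = 49 − 63 = -14.
  k = 1: m = 7, d = 14, a = ⌊(7 + 7)/14⌋ = 1; p/q = (1·7 + 1)/(1·1 + 0) = 8/1; p² − 63·q² = 64 − 63 = 1.
  The first convergent with p² − 63·q² = 1 gives the fundamental solution (x₁, y₁) = (8, 1).
Step 2: Apply the recurrence (x_{n+1}, y_{n+1}) = (x₁x_n + 63y₁y_n, x₁y_n + y₁x_n) repeatedly.
  From (x_1, y_1) = (8, 1): x_2 = 8·8 + 63·1·1 = 127; y_2 = 8·1 + 1·8 = 16.
  From (x_2, y_2) = (127, 16): x_3 = 8·127 + 63·1·16 = 2024; y_3 = 8·16 + 1·127 = 255.
  From (x_3, y_3) = (2024, 255): x_4 = 8·2024 + 63·1·255 = 32257; y_4 = 8·255 + 1·2024 = 4064.
  From (x_4, y_4) = (32257, 4064): x_5 = 8·32257 + 63·1·4064 = 514088; y_5 = 8·4064 + 1·32257 = 64769.
  From (x_5, y_5) = (514088, 64769): x_6 = 8·514088 + 63·1·64769 = 8193151; y_6 = 8·64769 + 1·514088 = 1032240.
Step 3: Verify x_6² - 63·y_6² = 67127723308801 - 67127723308800 = 1 (should be 1). ✓

(x_1, y_1) = (8, 1); (x_6, y_6) = (8193151, 1032240).


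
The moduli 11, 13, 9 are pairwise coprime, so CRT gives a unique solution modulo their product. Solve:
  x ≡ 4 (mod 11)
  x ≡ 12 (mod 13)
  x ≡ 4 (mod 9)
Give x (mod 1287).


Moduli 11, 13, 9 are pairwise coprime; by CRT there is a unique solution modulo M = 11 · 13 · 9 = 1287.
Solve pairwise, accumulating the modulus:
  Start with x ≡ 4 (mod 11).
  Combine with x ≡ 12 (mod 13): since gcd(11, 13) = 1, we get a unique residue mod 143.
    Write x = 4 + 11·t and substitute into x ≡ 12 (mod 13): 11·t ≡ 12 − 4 = 8 (mod 13).
    The inverse of 11 mod 13 is 6 (since 11·6 = 66 = 5·13 + 1), so t ≡ 6·8 = 48 ≡ 9 (mod 13).
    Then x = 4 + 11·9 = 103, valid modulo lcm(11, 13) = 143: x ≡ 103 (mod 143).
  Combine with x ≡ 4 (mod 9): since gcd(143, 9) = 1, we get a unique residue mod 1287.
    Write x = 103 + 143·t and substitute into x ≡ 4 (mod 9): 143·t ≡ 4 − 103 = -99 (mod 9).
    Reduce coefficients mod 9: 8·t ≡ 0 (mod 9).
    The inverse of 8 mod 9 is 8 (since 8·8 = 64 = 7·9 + 1), so t ≡ 8·0 = 0 ≡ 0 (mod 9).
    Then x = 103 + 143·0 = 103, valid modulo lcm(143, 9) = 1287: x ≡ 103 (mod 1287).
Verify: 103 mod 11 = 4 ✓, 103 mod 13 = 12 ✓, 103 mod 9 = 4 ✓.

x ≡ 103 (mod 1287).


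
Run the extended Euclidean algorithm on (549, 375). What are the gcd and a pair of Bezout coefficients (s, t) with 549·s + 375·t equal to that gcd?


Euclidean algorithm on (549, 375) — divide until remainder is 0:
  549 = 1 · 375 + 174
  375 = 2 · 174 + 27
  174 = 6 · 27 + 12
  27 = 2 · 12 + 3
  12 = 4 · 3 + 0
gcd(549, 375) = 3.
Track Bezout coefficients alongside the remainders: start with r₀ = 549 = a·1 + b·0 (s = 1, t = 0) and r₁ = 375 = a·0 + b·1 (s = 0, t = 1); each new remainder r_{k+1} = r_{k-1} − q_k·r_k inherits s_{k+1} = s_{k-1} − q_k·s_k, t_{k+1} = t_{k-1} − q_k·t_k, so r_k = a·s_k + b·t_k at every step:
  q = 1: r = 174, s = 1 − 1·0 = 1, t = 0 − 1·1 = -1  (check: 549·1 + 375·(-1) = 174)
  q = 2: r = 27, s = 0 − 2·1 = -2, t = 1 − 2·(-1) = 3  (check: 549·(-2) + 375·3 = 27)
  q = 6: r = 12, s = 1 − 6·(-2) = 13, t = -1 − 6·3 = -19  (check: 549·13 + 375·(-19) = 12)
  q = 2: r = 3, s = -2 − 2·13 = -28, t = 3 − 2·(-19) = 41  (check: 549·(-28) + 375·41 = 3)
The row with r = 3 (the gcd) gives the Bezout coefficients s = -28, t = 41.
Result: 549 · (-28) + 375 · (41) = 3.

gcd(549, 375) = 3; s = -28, t = 41 (check: 549·(-28) + 375·41 = 3).


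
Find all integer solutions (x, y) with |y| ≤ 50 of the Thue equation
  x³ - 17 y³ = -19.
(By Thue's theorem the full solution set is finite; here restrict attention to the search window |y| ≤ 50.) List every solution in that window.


The equation is x³ - 17y³ = -19. For fixed y, x³ = 17·y³ − 19, so a solution requires the RHS to be a perfect cube.
Strategy: iterate y from -50 to 50, compute RHS = 17·y³ − 19, and check whether it is a (positive or negative) perfect cube.
Check small values of y:
  y = 0: RHS = -19 is not a perfect cube.
  y = 1: RHS = -2 is not a perfect cube.
  y = -1: RHS = -36 is not a perfect cube.
  y = 2: RHS = 117 is not a perfect cube.
  y = -2: RHS = -155 is not a perfect cube.
  y = 3: RHS = 440 is not a perfect cube.
  y = -3: RHS = -478 is not a perfect cube.
Continuing the search up to |y| = 50 finds no solutions either.
No (x, y) in the scanned range satisfies the equation.

No integer solutions with |y| ≤ 50.


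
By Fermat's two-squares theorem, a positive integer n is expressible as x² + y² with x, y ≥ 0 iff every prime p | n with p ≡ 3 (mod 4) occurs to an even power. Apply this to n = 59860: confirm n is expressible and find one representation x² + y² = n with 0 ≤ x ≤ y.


Step 1: Factor n = 59860 = 2^2 · 5 · 41 · 73.
Step 2: Check the mod-4 condition on each prime factor: 2 = 2 (special); 5 ≡ 1 (mod 4), exponent 1; 41 ≡ 1 (mod 4), exponent 1; 73 ≡ 1 (mod 4), exponent 1.
All primes ≡ 3 (mod 4) appear to even exponent (or don't appear), so by the two-squares theorem n IS expressible as a sum of two squares.
Step 3: Build a representation. Group n = k² · m with k = 2 and m = 5 · 41 · 73 = 14965 (a product of primes ≡ 1 (mod 4)); a representation of m scales to one of n via (k·x)² + (k·y)² = k²(x² + y²). Each prime p ≡ 1 (mod 4) is itself a sum of two squares; find a² by testing p − a² for a perfect square:
  5: 5 − 1² = 4 = 2² ⇒ 5 = 1² + 2².
  41: 41 − 1² = 40, 41 − 2² = 37, 41 − 3² = 32, 41 − 4² = 25 = 5² ⇒ 41 = 4² + 5².
  73: 73 − 1² = 72, 73 − 2² = 69, 73 − 3² = 64 = 8² ⇒ 73 = 3² + 8².
  Combine using the Brahmagupta–Fibonacci identity (a² + b²)(c² + d²) = (ac − bd)² + (ad + bc)² = (ac + bd)² + (ad − bc)²:
  5 · 41 = 205: from (1² + 2²)(4² + 5²), take (1·4 − 2·5, 1·5 + 2·4) = (4 − 10, 5 + 8) = (-6, 13); dropping signs (only squares matter) gives (6, 13); check 6² + 13² = 36 + 169 = 205 ✓.
  205 · 73 = 14965: from (6² + 13²)(3² + 8²), take (6·3 − 13·8, 6·8 + 13·3) = (18 − 104, 48 + 39) = (-86, 87); dropping signs (only squares matter) gives (86, 87); check 86² + 87² = 7396 + 7569 = 14965 ✓.
  Scale by k = 2: (2·86, 2·87) = (172, 174).
Step 4: Order so x ≤ y and verify: 172² + 174² = 29584 + 30276 = 59860 = n. ✓

n = 59860 = 172² + 174² (one valid representation with x ≤ y).


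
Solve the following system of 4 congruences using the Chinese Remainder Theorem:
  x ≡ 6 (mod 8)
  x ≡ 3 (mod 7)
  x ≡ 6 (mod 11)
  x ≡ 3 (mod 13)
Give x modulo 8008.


Product of moduli M = 8 · 7 · 11 · 13 = 8008.
Merge one congruence at a time:
  Start: x ≡ 6 (mod 8).
  Combine with x ≡ 3 (mod 7); new modulus lcm = 56.
    Write x = 6 + 8·t and substitute into x ≡ 3 (mod 7): 8·t ≡ 3 − 6 = -3 (mod 7).
    Reduce coefficients mod 7: 1·t ≡ 4 (mod 7).
    So t ≡ 4 (mod 7).
    Then x = 6 + 8·4 = 38, valid modulo lcm(8, 7) = 56: x ≡ 38 (mod 56).
  Combine with x ≡ 6 (mod 11); new modulus lcm = 616.
    Write x = 38 + 56·t and substitute into x ≡ 6 (mod 11): 56·t ≡ 6 − 38 = -32 (mod 11).
    Reduce coefficients mod 11: 1·t ≡ 1 (mod 11).
    So t ≡ 1 (mod 11).
    Then x = 38 + 56·1 = 94, valid modulo lcm(56, 11) = 616: x ≡ 94 (mod 616).
  Combine with x ≡ 3 (mod 13); new modulus lcm = 8008.
    Write x = 94 + 616·t and substitute into x ≡ 3 (mod 13): 616·t ≡ 3 − 94 = -91 (mod 13).
    Reduce coefficients mod 13: 5·t ≡ 0 (mod 13).
    The inverse of 5 mod 13 is 8 (since 5·8 = 40 = 3·13 + 1), so t ≡ 8·0 = 0 ≡ 0 (mod 13).
    Then x = 94 + 616·0 = 94, valid modulo lcm(616, 13) = 8008: x ≡ 94 (mod 8008).
Verify against each original: 94 mod 8 = 6, 94 mod 7 = 3, 94 mod 11 = 6, 94 mod 13 = 3.

x ≡ 94 (mod 8008).


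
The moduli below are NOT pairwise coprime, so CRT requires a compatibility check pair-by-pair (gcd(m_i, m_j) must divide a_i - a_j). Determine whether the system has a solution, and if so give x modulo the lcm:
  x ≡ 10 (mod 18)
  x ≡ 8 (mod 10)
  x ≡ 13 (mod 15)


Moduli 18, 10, 15 are not pairwise coprime, so CRT works modulo lcm(m_i) when all pairwise compatibility conditions hold.
Pairwise compatibility: gcd(m_i, m_j) must divide a_i - a_j for every pair.
Merge one congruence at a time:
  Start: x ≡ 10 (mod 18).
  Combine with x ≡ 8 (mod 10): gcd(18, 10) = 2; 8 - 10 = -2, which IS divisible by 2, so compatible.
    Write x = 10 + 18·t and substitute into x ≡ 8 (mod 10): 18·t ≡ 8 − 10 = -2 (mod 10).
    Divide the congruence (and modulus) by g = 2: 9·t ≡ -1 (mod 5).
    Reduce coefficients mod 5: 4·t ≡ 4 (mod 5).
    The inverse of 4 mod 5 is 4 (since 4·4 = 16 = 3·5 + 1), so t ≡ 4·4 = 16 ≡ 1 (mod 5).
    Then x = 10 + 18·1 = 28, valid modulo lcm(18, 10) = 90: x ≡ 28 (mod 90).
  Combine with x ≡ 13 (mod 15): gcd(90, 15) = 15; 13 - 28 = -15, which IS divisible by 15, so compatible.
    Write x = 28 + 90·t and substitute into x ≡ 13 (mod 15): 90·t ≡ 13 − 28 = -15 (mod 15).
    Divide the congruence (and modulus) by g = 15: 6·t ≡ -1 (mod 1).
    Modulo 1 every t works; take t = 0.
    Then x = 28 + 90·0 = 28, valid modulo lcm(90, 15) = 90: x ≡ 28 (mod 90).
Verify: 28 mod 18 = 10, 28 mod 10 = 8, 28 mod 15 = 13.

x ≡ 28 (mod 90).


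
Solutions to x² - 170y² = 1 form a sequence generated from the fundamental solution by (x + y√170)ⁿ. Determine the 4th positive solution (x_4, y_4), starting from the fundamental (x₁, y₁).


Step 1: Find the fundamental solution (x₁, y₁) of x² - 170y² = 1.
  Expand √170 as a continued fraction. a₀ = ⌊√170⌋ = 13; iterate m_{k+1} = d_k·a_k − m_k, d_{k+1} = (170 − m_{k+1}²)/d_k, a_{k+1} = ⌊(a₀ + m_{k+1})/d_{k+1}⌋ (starting m₀ = 0, d₀ = 1), with convergents p_k = a_k·p_{k-1} + p_{k-2}, q_k = a_k·q_{k-1} + q_{k-2} (p₋₁ = 1, q₋₁ = 0):
  k = 0: a₀ = 13; p₀/q₀ = 13/1; p₀² − 170·q₀² = 169 − 170 = -1.
  k = 1: m = 13, d = 1, a = ⌊(13 + 13)/1⌋ = 26; p/q = (26·13 + 1)/(26·1 + 0) = 339/26; p² − 170·q² = 114921 − 114920 = 1.
  The first convergent with p² − 170·q² = 1 gives the fundamental solution (x₁, y₁) = (339, 26).
Step 2: Apply the recurrence (x_{n+1}, y_{n+1}) = (x₁x_n + 170y₁y_n, x₁y_n + y₁x_n) repeatedly.
  From (x_1, y_1) = (339, 26): x_2 = 339·339 + 170·26·26 = 229841; y_2 = 339·26 + 26·339 = 17628.
  From (x_2, y_2) = (229841, 17628): x_3 = 339·229841 + 170·26·17628 = 155831859; y_3 = 339·17628 + 26·229841 = 11951758.
  From (x_3, y_3) = (155831859, 11951758): x_4 = 339·155831859 + 170·26·11951758 = 105653770561; y_4 = 339·11951758 + 26·155831859 = 8103274296.
Step 3: Verify x_4² - 170·y_4² = 11162719233756430254721 - 11162719233756430254720 = 1 (should be 1). ✓

(x_1, y_1) = (339, 26); (x_4, y_4) = (105653770561, 8103274296).


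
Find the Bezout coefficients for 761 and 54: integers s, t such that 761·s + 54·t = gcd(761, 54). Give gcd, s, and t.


Euclidean algorithm on (761, 54) — divide until remainder is 0:
  761 = 14 · 54 + 5
  54 = 10 · 5 + 4
  5 = 1 · 4 + 1
  4 = 4 · 1 + 0
gcd(761, 54) = 1.
Track Bezout coefficients alongside the remainders: start with r₀ = 761 = a·1 + b·0 (s = 1, t = 0) and r₁ = 54 = a·0 + b·1 (s = 0, t = 1); each new remainder r_{k+1} = r_{k-1} − q_k·r_k inherits s_{k+1} = s_{k-1} − q_k·s_k, t_{k+1} = t_{k-1} − q_k·t_k, so r_k = a·s_k + b·t_k at every step:
  q = 14: r = 5, s = 1 − 14·0 = 1, t = 0 − 14·1 = -14  (check: 761·1 + 54·(-14) = 5)
  q = 10: r = 4, s = 0 − 10·1 = -10, t = 1 − 10·(-14) = 141  (check: 761·(-10) + 54·141 = 4)
  q = 1: r = 1, s = 1 − 1·(-10) = 11, t = -14 − 1·141 = -155  (check: 761·11 + 54·(-155) = 1)
The row with r = 1 (the gcd) gives the Bezout coefficients s = 11, t = -155.
Result: 761 · (11) + 54 · (-155) = 1.

gcd(761, 54) = 1; s = 11, t = -155 (check: 761·11 + 54·(-155) = 1).


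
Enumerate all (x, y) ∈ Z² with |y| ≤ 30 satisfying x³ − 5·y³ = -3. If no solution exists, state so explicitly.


The equation is x³ - 5y³ = -3. For fixed y, x³ = 5·y³ − 3, so a solution requires the RHS to be a perfect cube.
Strategy: iterate y from -30 to 30, compute RHS = 5·y³ − 3, and check whether it is a (positive or negative) perfect cube.
Check small values of y:
  y = 0: RHS = -3 is not a perfect cube.
  y = 1: RHS = 2 is not a perfect cube.
  y = -1: RHS = -8 = (-2)³ ⇒ x = -2 works.
  y = 2: RHS = 37 is not a perfect cube.
  y = -2: RHS = -43 is not a perfect cube.
  y = 3: RHS = 132 is not a perfect cube.
  y = -3: RHS = -138 is not a perfect cube.
Continuing the search up to |y| = 30 finds no further solutions beyond those listed.
Collected solutions: (-2, -1).

Solutions (with |y| ≤ 30): (-2, -1).


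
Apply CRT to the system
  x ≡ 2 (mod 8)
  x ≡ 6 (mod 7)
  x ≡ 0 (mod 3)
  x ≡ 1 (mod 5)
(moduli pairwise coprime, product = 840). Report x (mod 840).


Product of moduli M = 8 · 7 · 3 · 5 = 840.
Merge one congruence at a time:
  Start: x ≡ 2 (mod 8).
  Combine with x ≡ 6 (mod 7); new modulus lcm = 56.
    Write x = 2 + 8·t and substitute into x ≡ 6 (mod 7): 8·t ≡ 6 − 2 = 4 (mod 7).
    Reduce coefficients mod 7: 1·t ≡ 4 (mod 7).
    So t ≡ 4 (mod 7).
    Then x = 2 + 8·4 = 34, valid modulo lcm(8, 7) = 56: x ≡ 34 (mod 56).
  Combine with x ≡ 0 (mod 3); new modulus lcm = 168.
    Write x = 34 + 56·t and substitute into x ≡ 0 (mod 3): 56·t ≡ 0 − 34 = -34 (mod 3).
    Reduce coefficients mod 3: 2·t ≡ 2 (mod 3).
    The inverse of 2 mod 3 is 2 (since 2·2 = 4 = 1·3 + 1), so t ≡ 2·2 = 4 ≡ 1 (mod 3).
    Then x = 34 + 56·1 = 90, valid modulo lcm(56, 3) = 168: x ≡ 90 (mod 168).
  Combine with x ≡ 1 (mod 5); new modulus lcm = 840.
    Write x = 90 + 168·t and substitute into x ≡ 1 (mod 5): 168·t ≡ 1 − 90 = -89 (mod 5).
    Reduce coefficients mod 5: 3·t ≡ 1 (mod 5).
    The inverse of 3 mod 5 is 2 (since 3·2 = 6 = 1·5 + 1), so t ≡ 2·1 = 2 ≡ 2 (mod 5).
    Then x = 90 + 168·2 = 426, valid modulo lcm(168, 5) = 840: x ≡ 426 (mod 840).
Verify against each original: 426 mod 8 = 2, 426 mod 7 = 6, 426 mod 3 = 0, 426 mod 5 = 1.

x ≡ 426 (mod 840).


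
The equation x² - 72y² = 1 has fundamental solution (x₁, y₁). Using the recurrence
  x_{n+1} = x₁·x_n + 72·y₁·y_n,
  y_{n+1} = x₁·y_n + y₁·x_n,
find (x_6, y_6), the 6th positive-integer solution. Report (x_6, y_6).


Step 1: Find the fundamental solution (x₁, y₁) of x² - 72y² = 1.
  Expand √72 as a continued fraction. a₀ = ⌊√72⌋ = 8; iterate m_{k+1} = d_k·a_k − m_k, d_{k+1} = (72 − m_{k+1}²)/d_k, a_{k+1} = ⌊(a₀ + m_{k+1})/d_{k+1}⌋ (starting m₀ = 0, d₀ = 1), with convergents p_k = a_k·p_{k-1} + p_{k-2}, q_k = a_k·q_{k-1} + q_{k-2} (p₋₁ = 1, q₋₁ = 0):
  k = 0: a₀ = 8; p₀/q₀ = 8/1; p₀² − 72·q₀² = 64 − 72 = -8.
  k = 1: m = 8, d = 8, a = ⌊(8 + 8)/8⌋ = 2; p/q = (2·8 + 1)/(2·1 + 0) = 17/2; p² − 72·q² = 289 − 288 = 1.
  The first convergent with p² − 72·q² = 1 gives the fundamental solution (x₁, y₁) = (17, 2).
Step 2: Apply the recurrence (x_{n+1}, y_{n+1}) = (x₁x_n + 72y₁y_n, x₁y_n + y₁x_n) repeatedly.
  From (x_1, y_1) = (17, 2): x_2 = 17·17 + 72·2·2 = 577; y_2 = 17·2 + 2·17 = 68.
  From (x_2, y_2) = (577, 68): x_3 = 17·577 + 72·2·68 = 19601; y_3 = 17·68 + 2·577 = 2310.
  From (x_3, y_3) = (19601, 2310): x_4 = 17·19601 + 72·2·2310 = 665857; y_4 = 17·2310 + 2·19601 = 78472.
  From (x_4, y_4) = (665857, 78472): x_5 = 17·665857 + 72·2·78472 = 22619537; y_5 = 17·78472 + 2·665857 = 2665738.
  From (x_5, y_5) = (22619537, 2665738): x_6 = 17·22619537 + 72·2·2665738 = 768398401; y_6 = 17·2665738 + 2·22619537 = 90556620.
Step 3: Verify x_6² - 72·y_6² = 590436102659356801 - 590436102659356800 = 1 (should be 1). ✓

(x_1, y_1) = (17, 2); (x_6, y_6) = (768398401, 90556620).


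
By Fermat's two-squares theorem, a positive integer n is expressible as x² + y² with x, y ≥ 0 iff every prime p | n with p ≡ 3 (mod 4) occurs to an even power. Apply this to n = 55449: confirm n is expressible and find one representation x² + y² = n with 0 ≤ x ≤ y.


Step 1: Factor n = 55449 = 3^2 · 61 · 101.
Step 2: Check the mod-4 condition on each prime factor: 3 ≡ 3 (mod 4), exponent 2 (must be even); 61 ≡ 1 (mod 4), exponent 1; 101 ≡ 1 (mod 4), exponent 1.
All primes ≡ 3 (mod 4) appear to even exponent (or don't appear), so by the two-squares theorem n IS expressible as a sum of two squares.
Step 3: Build a representation. Group n = k² · m with k = 3 and m = 61 · 101 = 6161 (a product of primes ≡ 1 (mod 4)); a representation of m scales to one of n via (k·x)² + (k·y)² = k²(x² + y²). Each prime p ≡ 1 (mod 4) is itself a sum of two squares; find a² by testing p − a² for a perfect square:
  61: 61 − 1² = 60, 61 − 2² = 57, 61 − 3² = 52, 61 − 4² = 45, 61 − 5² = 36 = 6² ⇒ 61 = 5² + 6².
  101: 101 − 1² = 100 = 10² ⇒ 101 = 1² + 10².
  Combine using the Brahmagupta–Fibonacci identity (a² + b²)(c² + d²) = (ac − bd)² + (ad + bc)² = (ac + bd)² + (ad − bc)²:
  61 · 101 = 6161: from (5² + 6²)(1² + 10²), take (5·1 − 6·10, 5·10 + 6·1) = (5 − 60, 50 + 6) = (-55, 56); dropping signs (only squares matter) gives (55, 56); check 55² + 56² = 3025 + 3136 = 6161 ✓.
  Scale by k = 3: (3·55, 3·56) = (165, 168).
Step 4: Order so x ≤ y and verify: 165² + 168² = 27225 + 28224 = 55449 = n. ✓

n = 55449 = 165² + 168² (one valid representation with x ≤ y).


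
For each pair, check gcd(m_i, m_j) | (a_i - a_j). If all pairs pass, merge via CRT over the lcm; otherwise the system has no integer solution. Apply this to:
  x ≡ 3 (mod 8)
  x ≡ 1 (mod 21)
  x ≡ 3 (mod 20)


Moduli 8, 21, 20 are not pairwise coprime, so CRT works modulo lcm(m_i) when all pairwise compatibility conditions hold.
Pairwise compatibility: gcd(m_i, m_j) must divide a_i - a_j for every pair.
Merge one congruence at a time:
  Start: x ≡ 3 (mod 8).
  Combine with x ≡ 1 (mod 21): gcd(8, 21) = 1; 1 - 3 = -2, which IS divisible by 1, so compatible.
    Write x = 3 + 8·t and substitute into x ≡ 1 (mod 21): 8·t ≡ 1 − 3 = -2 (mod 21).
    Reduce coefficients mod 21: 8·t ≡ 19 (mod 21).
    The inverse of 8 mod 21 is 8 (since 8·8 = 64 = 3·21 + 1), so t ≡ 8·19 = 152 ≡ 5 (mod 21).
    Then x = 3 + 8·5 = 43, valid modulo lcm(8, 21) = 168: x ≡ 43 (mod 168).
  Combine with x ≡ 3 (mod 20): gcd(168, 20) = 4; 3 - 43 = -40, which IS divisible by 4, so compatible.
    Write x = 43 + 168·t and substitute into x ≡ 3 (mod 20): 168·t ≡ 3 − 43 = -40 (mod 20).
    Divide the congruence (and modulus) by g = 4: 42·t ≡ -10 (mod 5).
    Reduce coefficients mod 5: 2·t ≡ 0 (mod 5).
    The inverse of 2 mod 5 is 3 (since 2·3 = 6 = 1·5 + 1), so t ≡ 3·0 = 0 ≡ 0 (mod 5).
    Then x = 43 + 168·0 = 43, valid modulo lcm(168, 20) = 840: x ≡ 43 (mod 840).
Verify: 43 mod 8 = 3, 43 mod 21 = 1, 43 mod 20 = 3.

x ≡ 43 (mod 840).
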